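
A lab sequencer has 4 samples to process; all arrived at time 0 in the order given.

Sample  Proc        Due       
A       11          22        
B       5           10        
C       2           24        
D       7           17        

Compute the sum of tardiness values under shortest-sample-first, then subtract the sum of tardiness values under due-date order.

1

SPT (increasing processing time): C B D A.
C: 0→2, due 24, tardiness 0
B: 2→7, due 10, tardiness 0
D: 7→14, due 17, tardiness 0
A: 14→25, due 22, tardiness 3
Sum = 0+0+0+3 = 3.
EDD (increasing due date): B D A C.
B: 0→5, due 10, tardiness 0
D: 5→12, due 17, tardiness 0
A: 12→23, due 22, tardiness 1
C: 23→25, due 24, tardiness 1
Sum = 0+0+1+1 = 2.
Difference = 3 − 2 = 1.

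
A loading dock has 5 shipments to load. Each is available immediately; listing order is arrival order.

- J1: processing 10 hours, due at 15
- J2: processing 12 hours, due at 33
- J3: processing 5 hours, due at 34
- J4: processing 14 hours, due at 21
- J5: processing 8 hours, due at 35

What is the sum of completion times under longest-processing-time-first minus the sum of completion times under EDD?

9

LPT (decreasing processing time): J4 J2 J1 J5 J3.
J4: 0→14
J2: 14→26
J1: 26→36
J5: 36→44
J3: 44→49
Sum = 14+26+36+44+49 = 169.
EDD (increasing due date): J1 J4 J2 J3 J5.
J1: 0→10
J4: 10→24
J2: 24→36
J3: 36→41
J5: 41→49
Sum = 10+24+36+41+49 = 160.
Difference = 169 − 160 = 9.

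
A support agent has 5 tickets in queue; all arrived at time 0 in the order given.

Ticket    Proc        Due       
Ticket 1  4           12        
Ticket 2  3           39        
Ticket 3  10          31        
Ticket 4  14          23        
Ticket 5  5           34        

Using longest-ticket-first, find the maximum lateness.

LPT (decreasing processing time): Ticket 4 Ticket 3 Ticket 5 Ticket 1 Ticket 2.
Ticket 4: 0→14, due 23, lateness -9
Ticket 3: 14→24, due 31, lateness -7
Ticket 5: 24→29, due 34, lateness -5
Ticket 1: 29→33, due 12, lateness 21
Ticket 2: 33→36, due 39, lateness -3
Maximum = 21.

21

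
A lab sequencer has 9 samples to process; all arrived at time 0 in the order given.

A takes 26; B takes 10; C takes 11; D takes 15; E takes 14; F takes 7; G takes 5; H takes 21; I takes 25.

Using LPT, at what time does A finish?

26

LPT (decreasing processing time): A I H D E C B F G.
A: 0→26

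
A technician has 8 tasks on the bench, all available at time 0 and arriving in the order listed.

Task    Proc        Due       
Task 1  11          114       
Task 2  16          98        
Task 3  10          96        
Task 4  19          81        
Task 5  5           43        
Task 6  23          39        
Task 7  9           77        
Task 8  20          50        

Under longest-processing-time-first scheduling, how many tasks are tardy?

3

LPT (decreasing processing time): Task 6 Task 8 Task 4 Task 2 Task 1 Task 3 Task 7 Task 5.
Task 6: 0→23, due 39, tardiness 0
Task 8: 23→43, due 50, tardiness 0
Task 4: 43→62, due 81, tardiness 0
Task 2: 62→78, due 98, tardiness 0
Task 1: 78→89, due 114, tardiness 0
Task 3: 89→99, due 96, tardiness 3
Task 7: 99→108, due 77, tardiness 31
Task 5: 108→113, due 43, tardiness 70
Late tasks: 3.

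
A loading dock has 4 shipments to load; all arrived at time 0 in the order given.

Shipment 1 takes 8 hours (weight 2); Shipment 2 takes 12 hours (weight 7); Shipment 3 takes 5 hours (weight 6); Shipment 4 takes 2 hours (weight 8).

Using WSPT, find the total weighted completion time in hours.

WSPT (decreasing weight/processing-time ratio): Shipment 4 Shipment 3 Shipment 2 Shipment 1.
Shipment 4: finishes 2, weight 8, w·C = 16
Shipment 3: finishes 7, weight 6, w·C = 42
Shipment 2: finishes 19, weight 7, w·C = 133
Shipment 1: finishes 27, weight 2, w·C = 54
Sum = 16+42+133+54 = 245.

245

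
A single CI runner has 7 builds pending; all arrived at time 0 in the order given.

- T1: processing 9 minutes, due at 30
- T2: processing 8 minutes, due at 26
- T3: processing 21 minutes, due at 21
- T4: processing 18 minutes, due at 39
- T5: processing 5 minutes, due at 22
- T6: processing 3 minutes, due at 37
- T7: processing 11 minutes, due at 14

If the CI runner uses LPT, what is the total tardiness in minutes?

LPT (decreasing processing time): T3 T4 T7 T1 T2 T5 T6.
T3: 0→21, due 21, tardiness 0
T4: 21→39, due 39, tardiness 0
T7: 39→50, due 14, tardiness 36
T1: 50→59, due 30, tardiness 29
T2: 59→67, due 26, tardiness 41
T5: 67→72, due 22, tardiness 50
T6: 72→75, due 37, tardiness 38
Sum = 0+0+36+29+41+50+38 = 194.

194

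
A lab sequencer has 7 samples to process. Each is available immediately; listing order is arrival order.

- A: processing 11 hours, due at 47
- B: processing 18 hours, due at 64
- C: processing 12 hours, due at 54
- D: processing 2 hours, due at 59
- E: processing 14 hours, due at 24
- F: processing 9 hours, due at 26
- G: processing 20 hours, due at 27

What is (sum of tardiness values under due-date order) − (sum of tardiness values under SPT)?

EDD (increasing due date): E F G A C D B.
E: 0→14, due 24, tardiness 0
F: 14→23, due 26, tardiness 0
G: 23→43, due 27, tardiness 16
A: 43→54, due 47, tardiness 7
C: 54→66, due 54, tardiness 12
D: 66→68, due 59, tardiness 9
B: 68→86, due 64, tardiness 22
Sum = 0+0+16+7+12+9+22 = 66.
SPT (increasing processing time): D F A C E B G.
D: 0→2, due 59, tardiness 0
F: 2→11, due 26, tardiness 0
A: 11→22, due 47, tardiness 0
C: 22→34, due 54, tardiness 0
E: 34→48, due 24, tardiness 24
B: 48→66, due 64, tardiness 2
G: 66→86, due 27, tardiness 59
Sum = 0+0+0+0+24+2+59 = 85.
Difference = 66 − 85 = -19.

-19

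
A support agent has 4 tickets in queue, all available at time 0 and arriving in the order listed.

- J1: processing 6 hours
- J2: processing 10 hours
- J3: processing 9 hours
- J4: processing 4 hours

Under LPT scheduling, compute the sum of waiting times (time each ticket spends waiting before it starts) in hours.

54

LPT (decreasing processing time): J2 J3 J1 J4.
J2: waits 0, runs 0→10
J3: waits 10, runs 10→19
J1: waits 19, runs 19→25
J4: waits 25, runs 25→29
Sum = 0+10+19+25 = 54.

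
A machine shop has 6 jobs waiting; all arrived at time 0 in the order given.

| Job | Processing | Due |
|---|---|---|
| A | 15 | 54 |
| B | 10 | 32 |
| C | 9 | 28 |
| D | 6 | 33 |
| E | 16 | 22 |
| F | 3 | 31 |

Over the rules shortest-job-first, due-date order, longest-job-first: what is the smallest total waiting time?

101

SPT (increasing processing time): F D C B A E.
F: waits 0, runs 0→3
D: waits 3, runs 3→9
C: waits 9, runs 9→18
B: waits 18, runs 18→28
A: waits 28, runs 28→43
E: waits 43, runs 43→59
Sum = 0+3+9+18+28+43 = 101.
EDD (increasing due date): E C F B D A.
E: waits 0, runs 0→16
C: waits 16, runs 16→25
F: waits 25, runs 25→28
B: waits 28, runs 28→38
D: waits 38, runs 38→44
A: waits 44, runs 44→59
Sum = 0+16+25+28+38+44 = 151.
LPT (decreasing processing time): E A B C D F.
E: waits 0, runs 0→16
A: waits 16, runs 16→31
B: waits 31, runs 31→41
C: waits 41, runs 41→50
D: waits 50, runs 50→56
F: waits 56, runs 56→59
Sum = 0+16+31+41+50+56 = 194.
SPT 101, EDD 151, LPT 194 → minimum 101.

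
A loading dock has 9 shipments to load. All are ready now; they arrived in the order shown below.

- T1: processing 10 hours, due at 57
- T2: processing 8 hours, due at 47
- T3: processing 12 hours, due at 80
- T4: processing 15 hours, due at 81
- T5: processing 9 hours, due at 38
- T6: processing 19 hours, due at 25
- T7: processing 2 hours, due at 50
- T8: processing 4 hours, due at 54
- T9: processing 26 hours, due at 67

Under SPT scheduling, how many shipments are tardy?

SPT (increasing processing time): T7 T8 T2 T5 T1 T3 T4 T6 T9.
T7: 0→2, due 50, tardiness 0
T8: 2→6, due 54, tardiness 0
T2: 6→14, due 47, tardiness 0
T5: 14→23, due 38, tardiness 0
T1: 23→33, due 57, tardiness 0
T3: 33→45, due 80, tardiness 0
T4: 45→60, due 81, tardiness 0
T6: 60→79, due 25, tardiness 54
T9: 79→105, due 67, tardiness 38
Late shipments: 2.

2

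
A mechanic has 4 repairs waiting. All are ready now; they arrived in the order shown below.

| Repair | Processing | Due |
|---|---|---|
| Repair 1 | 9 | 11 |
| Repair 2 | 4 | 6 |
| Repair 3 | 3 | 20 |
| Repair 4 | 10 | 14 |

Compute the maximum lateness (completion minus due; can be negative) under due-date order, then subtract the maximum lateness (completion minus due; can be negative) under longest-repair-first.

EDD (increasing due date): Repair 2 Repair 1 Repair 4 Repair 3.
Repair 2: 0→4, due 6, lateness -2
Repair 1: 4→13, due 11, lateness 2
Repair 4: 13→23, due 14, lateness 9
Repair 3: 23→26, due 20, lateness 6
Maximum = 9.
LPT (decreasing processing time): Repair 4 Repair 1 Repair 2 Repair 3.
Repair 4: 0→10, due 14, lateness -4
Repair 1: 10→19, due 11, lateness 8
Repair 2: 19→23, due 6, lateness 17
Repair 3: 23→26, due 20, lateness 6
Maximum = 17.
Difference = 9 − 17 = -8.

-8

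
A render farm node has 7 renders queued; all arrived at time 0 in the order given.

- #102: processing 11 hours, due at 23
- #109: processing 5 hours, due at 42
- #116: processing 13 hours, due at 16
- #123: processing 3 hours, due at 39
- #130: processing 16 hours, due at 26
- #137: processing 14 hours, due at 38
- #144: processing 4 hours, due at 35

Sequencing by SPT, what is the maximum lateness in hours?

40

SPT (increasing processing time): #123 #144 #109 #102 #116 #137 #130.
#123: 0→3, due 39, lateness -36
#144: 3→7, due 35, lateness -28
#109: 7→12, due 42, lateness -30
#102: 12→23, due 23, lateness 0
#116: 23→36, due 16, lateness 20
#137: 36→50, due 38, lateness 12
#130: 50→66, due 26, lateness 40
Maximum = 40.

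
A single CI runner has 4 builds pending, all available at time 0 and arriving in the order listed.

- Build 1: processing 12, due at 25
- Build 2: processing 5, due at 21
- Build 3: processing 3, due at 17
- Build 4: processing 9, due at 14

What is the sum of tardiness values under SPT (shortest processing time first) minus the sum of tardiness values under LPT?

-17

SPT (increasing processing time): Build 3 Build 2 Build 4 Build 1.
Build 3: 0→3, due 17, tardiness 0
Build 2: 3→8, due 21, tardiness 0
Build 4: 8→17, due 14, tardiness 3
Build 1: 17→29, due 25, tardiness 4
Sum = 0+0+3+4 = 7.
LPT (decreasing processing time): Build 1 Build 4 Build 2 Build 3.
Build 1: 0→12, due 25, tardiness 0
Build 4: 12→21, due 14, tardiness 7
Build 2: 21→26, due 21, tardiness 5
Build 3: 26→29, due 17, tardiness 12
Sum = 0+7+5+12 = 24.
Difference = 7 − 24 = -17.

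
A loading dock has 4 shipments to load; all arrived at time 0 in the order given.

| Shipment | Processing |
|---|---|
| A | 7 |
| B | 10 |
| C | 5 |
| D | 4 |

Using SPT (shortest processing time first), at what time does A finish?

16

SPT (increasing processing time): D C A B.
D: 0→4
C: 4→9
A: 9→16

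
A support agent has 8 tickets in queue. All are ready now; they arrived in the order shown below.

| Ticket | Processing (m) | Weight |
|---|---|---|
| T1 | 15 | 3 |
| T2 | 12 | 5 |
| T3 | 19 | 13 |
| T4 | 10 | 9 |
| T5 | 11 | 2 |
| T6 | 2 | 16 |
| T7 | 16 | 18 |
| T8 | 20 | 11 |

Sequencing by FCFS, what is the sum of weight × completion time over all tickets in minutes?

FIFO (arrival order): T1 T2 T3 T4 T5 T6 T7 T8.
T1: finishes 15, weight 3, w·C = 45
T2: finishes 27, weight 5, w·C = 135
T3: finishes 46, weight 13, w·C = 598
T4: finishes 56, weight 9, w·C = 504
T5: finishes 67, weight 2, w·C = 134
T6: finishes 69, weight 16, w·C = 1104
T7: finishes 85, weight 18, w·C = 1530
T8: finishes 105, weight 11, w·C = 1155
Sum = 45+135+598+504+134+1104+1530+1155 = 5205.

5205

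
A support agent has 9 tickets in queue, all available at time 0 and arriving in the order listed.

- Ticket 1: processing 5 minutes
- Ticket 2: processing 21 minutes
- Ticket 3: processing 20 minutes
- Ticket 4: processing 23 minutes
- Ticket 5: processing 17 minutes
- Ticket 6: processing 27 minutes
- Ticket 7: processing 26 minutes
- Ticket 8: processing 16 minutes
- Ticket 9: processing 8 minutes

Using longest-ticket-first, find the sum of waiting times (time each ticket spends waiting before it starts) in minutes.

812

LPT (decreasing processing time): Ticket 6 Ticket 7 Ticket 4 Ticket 2 Ticket 3 Ticket 5 Ticket 8 Ticket 9 Ticket 1.
Ticket 6: waits 0, runs 0→27
Ticket 7: waits 27, runs 27→53
Ticket 4: waits 53, runs 53→76
Ticket 2: waits 76, runs 76→97
Ticket 3: waits 97, runs 97→117
Ticket 5: waits 117, runs 117→134
Ticket 8: waits 134, runs 134→150
Ticket 9: waits 150, runs 150→158
Ticket 1: waits 158, runs 158→163
Sum = 0+27+53+76+97+117+134+150+158 = 812.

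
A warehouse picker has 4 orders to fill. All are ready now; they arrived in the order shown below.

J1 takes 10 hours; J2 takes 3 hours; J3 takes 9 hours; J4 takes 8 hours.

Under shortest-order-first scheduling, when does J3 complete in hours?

SPT (increasing processing time): J2 J4 J3 J1.
J2: 0→3
J4: 3→11
J3: 11→20

20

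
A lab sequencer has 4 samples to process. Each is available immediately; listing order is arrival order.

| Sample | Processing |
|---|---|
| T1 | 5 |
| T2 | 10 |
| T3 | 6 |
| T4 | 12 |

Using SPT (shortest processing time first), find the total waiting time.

37

SPT (increasing processing time): T1 T3 T2 T4.
T1: waits 0, runs 0→5
T3: waits 5, runs 5→11
T2: waits 11, runs 11→21
T4: waits 21, runs 21→33
Sum = 0+5+11+21 = 37.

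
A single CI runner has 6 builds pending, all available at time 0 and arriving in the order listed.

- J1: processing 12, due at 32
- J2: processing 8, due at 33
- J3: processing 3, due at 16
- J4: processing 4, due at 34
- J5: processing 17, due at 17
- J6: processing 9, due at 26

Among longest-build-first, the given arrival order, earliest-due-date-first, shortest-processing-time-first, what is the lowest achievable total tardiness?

LPT (decreasing processing time): J5 J1 J6 J2 J4 J3.
J5: 0→17, due 17, tardiness 0
J1: 17→29, due 32, tardiness 0
J6: 29→38, due 26, tardiness 12
J2: 38→46, due 33, tardiness 13
J4: 46→50, due 34, tardiness 16
J3: 50→53, due 16, tardiness 37
Sum = 0+0+12+13+16+37 = 78.
FIFO (arrival order): J1 J2 J3 J4 J5 J6.
J1: 0→12, due 32, tardiness 0
J2: 12→20, due 33, tardiness 0
J3: 20→23, due 16, tardiness 7
J4: 23→27, due 34, tardiness 0
J5: 27→44, due 17, tardiness 27
J6: 44→53, due 26, tardiness 27
Sum = 0+0+7+0+27+27 = 61.
EDD (increasing due date): J3 J5 J6 J1 J2 J4.
J3: 0→3, due 16, tardiness 0
J5: 3→20, due 17, tardiness 3
J6: 20→29, due 26, tardiness 3
J1: 29→41, due 32, tardiness 9
J2: 41→49, due 33, tardiness 16
J4: 49→53, due 34, tardiness 19
Sum = 0+3+3+9+16+19 = 50.
SPT (increasing processing time): J3 J4 J2 J6 J1 J5.
J3: 0→3, due 16, tardiness 0
J4: 3→7, due 34, tardiness 0
J2: 7→15, due 33, tardiness 0
J6: 15→24, due 26, tardiness 0
J1: 24→36, due 32, tardiness 4
J5: 36→53, due 17, tardiness 36
Sum = 0+0+0+0+4+36 = 40.
LPT 78, FIFO 61, EDD 50, SPT 40 → minimum 40.

40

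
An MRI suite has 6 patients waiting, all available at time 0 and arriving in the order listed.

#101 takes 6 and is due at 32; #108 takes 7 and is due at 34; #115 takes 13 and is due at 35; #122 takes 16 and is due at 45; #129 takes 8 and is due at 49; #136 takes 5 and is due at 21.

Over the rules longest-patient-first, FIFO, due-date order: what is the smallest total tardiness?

LPT (decreasing processing time): #122 #115 #129 #108 #101 #136.
#122: 0→16, due 45, tardiness 0
#115: 16→29, due 35, tardiness 0
#129: 29→37, due 49, tardiness 0
#108: 37→44, due 34, tardiness 10
#101: 44→50, due 32, tardiness 18
#136: 50→55, due 21, tardiness 34
Sum = 0+0+0+10+18+34 = 62.
FIFO (arrival order): #101 #108 #115 #122 #129 #136.
#101: 0→6, due 32, tardiness 0
#108: 6→13, due 34, tardiness 0
#115: 13→26, due 35, tardiness 0
#122: 26→42, due 45, tardiness 0
#129: 42→50, due 49, tardiness 1
#136: 50→55, due 21, tardiness 34
Sum = 0+0+0+0+1+34 = 35.
EDD (increasing due date): #136 #101 #108 #115 #122 #129.
#136: 0→5, due 21, tardiness 0
#101: 5→11, due 32, tardiness 0
#108: 11→18, due 34, tardiness 0
#115: 18→31, due 35, tardiness 0
#122: 31→47, due 45, tardiness 2
#129: 47→55, due 49, tardiness 6
Sum = 0+0+0+0+2+6 = 8.
LPT 62, FIFO 35, EDD 8 → minimum 8.

8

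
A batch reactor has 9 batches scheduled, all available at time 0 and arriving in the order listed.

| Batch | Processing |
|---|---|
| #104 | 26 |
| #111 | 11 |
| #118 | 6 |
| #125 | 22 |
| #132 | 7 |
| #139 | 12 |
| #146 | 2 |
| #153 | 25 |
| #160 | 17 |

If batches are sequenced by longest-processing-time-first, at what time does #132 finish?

120

LPT (decreasing processing time): #104 #153 #125 #160 #139 #111 #132 #118 #146.
#104: 0→26
#153: 26→51
#125: 51→73
#160: 73→90
#139: 90→102
#111: 102→113
#132: 113→120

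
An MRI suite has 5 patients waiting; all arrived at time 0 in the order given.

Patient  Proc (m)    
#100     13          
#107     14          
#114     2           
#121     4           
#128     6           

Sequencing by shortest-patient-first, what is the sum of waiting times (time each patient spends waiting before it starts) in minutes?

45

SPT (increasing processing time): #114 #121 #128 #100 #107.
#114: waits 0, runs 0→2
#121: waits 2, runs 2→6
#128: waits 6, runs 6→12
#100: waits 12, runs 12→25
#107: waits 25, runs 25→39
Sum = 0+2+6+12+25 = 45.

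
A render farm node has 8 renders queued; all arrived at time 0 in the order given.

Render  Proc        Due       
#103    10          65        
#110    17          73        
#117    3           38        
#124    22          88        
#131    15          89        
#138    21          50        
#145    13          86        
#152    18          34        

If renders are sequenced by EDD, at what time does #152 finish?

18

EDD (increasing due date): #152 #117 #138 #103 #110 #145 #124 #131.
#152: 0→18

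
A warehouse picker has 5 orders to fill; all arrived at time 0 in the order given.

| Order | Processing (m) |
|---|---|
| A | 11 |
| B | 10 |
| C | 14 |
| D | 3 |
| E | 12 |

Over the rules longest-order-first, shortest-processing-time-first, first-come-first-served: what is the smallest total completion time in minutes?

126

LPT (decreasing processing time): C E A B D.
C: 0→14
E: 14→26
A: 26→37
B: 37→47
D: 47→50
Sum = 14+26+37+47+50 = 174.
SPT (increasing processing time): D B A E C.
D: 0→3
B: 3→13
A: 13→24
E: 24→36
C: 36→50
Sum = 3+13+24+36+50 = 126.
FIFO (arrival order): A B C D E.
A: 0→11
B: 11→21
C: 21→35
D: 35→38
E: 38→50
Sum = 11+21+35+38+50 = 155.
LPT 174, SPT 126, FIFO 155 → minimum 126.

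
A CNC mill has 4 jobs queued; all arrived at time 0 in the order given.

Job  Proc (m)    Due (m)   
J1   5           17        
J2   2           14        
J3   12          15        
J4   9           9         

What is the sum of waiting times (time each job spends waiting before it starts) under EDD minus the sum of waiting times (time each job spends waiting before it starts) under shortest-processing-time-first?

18

EDD (increasing due date): J4 J2 J3 J1.
J4: waits 0, runs 0→9
J2: waits 9, runs 9→11
J3: waits 11, runs 11→23
J1: waits 23, runs 23→28
Sum = 0+9+11+23 = 43.
SPT (increasing processing time): J2 J1 J4 J3.
J2: waits 0, runs 0→2
J1: waits 2, runs 2→7
J4: waits 7, runs 7→16
J3: waits 16, runs 16→28
Sum = 0+2+7+16 = 25.
Difference = 43 − 25 = 18.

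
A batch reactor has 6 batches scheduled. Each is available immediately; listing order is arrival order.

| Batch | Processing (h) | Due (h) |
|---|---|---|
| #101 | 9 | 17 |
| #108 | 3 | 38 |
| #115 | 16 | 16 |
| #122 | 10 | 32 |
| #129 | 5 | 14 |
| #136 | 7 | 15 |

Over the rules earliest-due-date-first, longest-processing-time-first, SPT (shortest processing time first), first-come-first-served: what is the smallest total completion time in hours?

EDD (increasing due date): #129 #136 #115 #101 #122 #108.
#129: 0→5
#136: 5→12
#115: 12→28
#101: 28→37
#122: 37→47
#108: 47→50
Sum = 5+12+28+37+47+50 = 179.
LPT (decreasing processing time): #115 #122 #101 #136 #129 #108.
#115: 0→16
#122: 16→26
#101: 26→35
#136: 35→42
#129: 42→47
#108: 47→50
Sum = 16+26+35+42+47+50 = 216.
SPT (increasing processing time): #108 #129 #136 #101 #122 #115.
#108: 0→3
#129: 3→8
#136: 8→15
#101: 15→24
#122: 24→34
#115: 34→50
Sum = 3+8+15+24+34+50 = 134.
FIFO (arrival order): #101 #108 #115 #122 #129 #136.
#101: 0→9
#108: 9→12
#115: 12→28
#122: 28→38
#129: 38→43
#136: 43→50
Sum = 9+12+28+38+43+50 = 180.
EDD 179, LPT 216, SPT 134, FIFO 180 → minimum 134.

134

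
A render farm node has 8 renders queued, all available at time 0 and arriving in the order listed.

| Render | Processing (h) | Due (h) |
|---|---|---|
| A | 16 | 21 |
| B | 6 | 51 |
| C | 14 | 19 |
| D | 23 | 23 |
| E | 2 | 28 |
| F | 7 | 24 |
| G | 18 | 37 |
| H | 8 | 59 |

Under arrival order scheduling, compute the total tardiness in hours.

FIFO (arrival order): A B C D E F G H.
A: 0→16, due 21, tardiness 0
B: 16→22, due 51, tardiness 0
C: 22→36, due 19, tardiness 17
D: 36→59, due 23, tardiness 36
E: 59→61, due 28, tardiness 33
F: 61→68, due 24, tardiness 44
G: 68→86, due 37, tardiness 49
H: 86→94, due 59, tardiness 35
Sum = 0+0+17+36+33+44+49+35 = 214.

214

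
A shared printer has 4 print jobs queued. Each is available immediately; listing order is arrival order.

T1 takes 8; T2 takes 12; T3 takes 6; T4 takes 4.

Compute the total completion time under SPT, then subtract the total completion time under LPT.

-26

SPT (increasing processing time): T4 T3 T1 T2.
T4: 0→4
T3: 4→10
T1: 10→18
T2: 18→30
Sum = 4+10+18+30 = 62.
LPT (decreasing processing time): T2 T1 T3 T4.
T2: 0→12
T1: 12→20
T3: 20→26
T4: 26→30
Sum = 12+20+26+30 = 88.
Difference = 62 − 88 = -26.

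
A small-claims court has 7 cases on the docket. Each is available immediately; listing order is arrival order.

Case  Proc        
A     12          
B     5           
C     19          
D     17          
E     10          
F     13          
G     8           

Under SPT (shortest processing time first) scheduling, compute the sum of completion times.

273

SPT (increasing processing time): B G E A F D C.
B: 0→5
G: 5→13
E: 13→23
A: 23→35
F: 35→48
D: 48→65
C: 65→84
Sum = 5+13+23+35+48+65+84 = 273.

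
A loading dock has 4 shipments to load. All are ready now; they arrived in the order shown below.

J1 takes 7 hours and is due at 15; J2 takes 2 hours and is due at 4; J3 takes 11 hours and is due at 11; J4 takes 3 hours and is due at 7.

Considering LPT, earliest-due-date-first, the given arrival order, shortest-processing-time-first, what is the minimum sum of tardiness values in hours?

LPT (decreasing processing time): J3 J1 J4 J2.
J3: 0→11, due 11, tardiness 0
J1: 11→18, due 15, tardiness 3
J4: 18→21, due 7, tardiness 14
J2: 21→23, due 4, tardiness 19
Sum = 0+3+14+19 = 36.
EDD (increasing due date): J2 J4 J3 J1.
J2: 0→2, due 4, tardiness 0
J4: 2→5, due 7, tardiness 0
J3: 5→16, due 11, tardiness 5
J1: 16→23, due 15, tardiness 8
Sum = 0+0+5+8 = 13.
FIFO (arrival order): J1 J2 J3 J4.
J1: 0→7, due 15, tardiness 0
J2: 7→9, due 4, tardiness 5
J3: 9→20, due 11, tardiness 9
J4: 20→23, due 7, tardiness 16
Sum = 0+5+9+16 = 30.
SPT (increasing processing time): J2 J4 J1 J3.
J2: 0→2, due 4, tardiness 0
J4: 2→5, due 7, tardiness 0
J1: 5→12, due 15, tardiness 0
J3: 12→23, due 11, tardiness 12
Sum = 0+0+0+12 = 12.
LPT 36, EDD 13, FIFO 30, SPT 12 → minimum 12.

12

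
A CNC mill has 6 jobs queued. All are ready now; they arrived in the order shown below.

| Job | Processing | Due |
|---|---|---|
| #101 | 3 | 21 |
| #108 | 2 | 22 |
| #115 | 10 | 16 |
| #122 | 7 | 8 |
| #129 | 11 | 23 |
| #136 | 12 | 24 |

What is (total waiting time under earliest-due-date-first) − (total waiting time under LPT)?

EDD (increasing due date): #122 #115 #101 #108 #129 #136.
#122: waits 0, runs 0→7
#115: waits 7, runs 7→17
#101: waits 17, runs 17→20
#108: waits 20, runs 20→22
#129: waits 22, runs 22→33
#136: waits 33, runs 33→45
Sum = 0+7+17+20+22+33 = 99.
LPT (decreasing processing time): #136 #129 #115 #122 #101 #108.
#136: waits 0, runs 0→12
#129: waits 12, runs 12→23
#115: waits 23, runs 23→33
#122: waits 33, runs 33→40
#101: waits 40, runs 40→43
#108: waits 43, runs 43→45
Sum = 0+12+23+33+40+43 = 151.
Difference = 99 − 151 = -52.

-52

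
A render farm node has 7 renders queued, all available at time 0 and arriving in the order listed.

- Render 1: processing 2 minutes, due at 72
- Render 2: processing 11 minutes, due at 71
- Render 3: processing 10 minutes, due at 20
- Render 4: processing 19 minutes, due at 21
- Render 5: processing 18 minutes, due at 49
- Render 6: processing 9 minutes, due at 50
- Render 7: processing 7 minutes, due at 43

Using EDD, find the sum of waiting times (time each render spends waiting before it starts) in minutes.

EDD (increasing due date): Render 3 Render 4 Render 7 Render 5 Render 6 Render 2 Render 1.
Render 3: waits 0, runs 0→10
Render 4: waits 10, runs 10→29
Render 7: waits 29, runs 29→36
Render 5: waits 36, runs 36→54
Render 6: waits 54, runs 54→63
Render 2: waits 63, runs 63→74
Render 1: waits 74, runs 74→76
Sum = 0+10+29+36+54+63+74 = 266.

266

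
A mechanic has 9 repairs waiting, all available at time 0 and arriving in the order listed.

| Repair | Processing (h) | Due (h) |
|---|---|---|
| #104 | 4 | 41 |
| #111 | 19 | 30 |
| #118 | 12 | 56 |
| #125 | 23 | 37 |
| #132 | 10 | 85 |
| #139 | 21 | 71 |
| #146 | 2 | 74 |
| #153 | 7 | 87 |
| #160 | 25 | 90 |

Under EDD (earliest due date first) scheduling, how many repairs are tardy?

EDD (increasing due date): #111 #125 #104 #118 #139 #146 #132 #153 #160.
#111: 0→19, due 30, tardiness 0
#125: 19→42, due 37, tardiness 5
#104: 42→46, due 41, tardiness 5
#118: 46→58, due 56, tardiness 2
#139: 58→79, due 71, tardiness 8
#146: 79→81, due 74, tardiness 7
#132: 81→91, due 85, tardiness 6
#153: 91→98, due 87, tardiness 11
#160: 98→123, due 90, tardiness 33
Late repairs: 8.

8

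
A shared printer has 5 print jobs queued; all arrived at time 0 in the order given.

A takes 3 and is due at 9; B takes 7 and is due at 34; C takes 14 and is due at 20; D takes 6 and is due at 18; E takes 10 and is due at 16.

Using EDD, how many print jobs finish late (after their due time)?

3

EDD (increasing due date): A E D C B.
A: 0→3, due 9, tardiness 0
E: 3→13, due 16, tardiness 0
D: 13→19, due 18, tardiness 1
C: 19→33, due 20, tardiness 13
B: 33→40, due 34, tardiness 6
Late print jobs: 3.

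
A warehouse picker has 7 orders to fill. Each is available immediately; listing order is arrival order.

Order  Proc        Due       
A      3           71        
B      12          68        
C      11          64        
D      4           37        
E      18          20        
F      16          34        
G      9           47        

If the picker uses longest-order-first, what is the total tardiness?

54

LPT (decreasing processing time): E F B C G D A.
E: 0→18, due 20, tardiness 0
F: 18→34, due 34, tardiness 0
B: 34→46, due 68, tardiness 0
C: 46→57, due 64, tardiness 0
G: 57→66, due 47, tardiness 19
D: 66→70, due 37, tardiness 33
A: 70→73, due 71, tardiness 2
Sum = 0+0+0+0+19+33+2 = 54.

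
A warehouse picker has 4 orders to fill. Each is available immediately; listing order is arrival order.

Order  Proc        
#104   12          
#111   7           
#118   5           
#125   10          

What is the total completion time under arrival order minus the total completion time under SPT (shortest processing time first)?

16

FIFO (arrival order): #104 #111 #118 #125.
#104: 0→12
#111: 12→19
#118: 19→24
#125: 24→34
Sum = 12+19+24+34 = 89.
SPT (increasing processing time): #118 #111 #125 #104.
#118: 0→5
#111: 5→12
#125: 12→22
#104: 22→34
Sum = 5+12+22+34 = 73.
Difference = 89 − 73 = 16.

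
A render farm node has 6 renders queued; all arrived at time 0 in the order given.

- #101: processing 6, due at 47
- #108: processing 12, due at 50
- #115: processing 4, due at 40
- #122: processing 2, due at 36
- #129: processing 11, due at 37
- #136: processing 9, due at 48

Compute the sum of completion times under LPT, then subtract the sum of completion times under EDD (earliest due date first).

LPT (decreasing processing time): #108 #129 #136 #101 #115 #122.
#108: 0→12
#129: 12→23
#136: 23→32
#101: 32→38
#115: 38→42
#122: 42→44
Sum = 12+23+32+38+42+44 = 191.
EDD (increasing due date): #122 #129 #115 #101 #136 #108.
#122: 0→2
#129: 2→13
#115: 13→17
#101: 17→23
#136: 23→32
#108: 32→44
Sum = 2+13+17+23+32+44 = 131.
Difference = 191 − 131 = 60.

60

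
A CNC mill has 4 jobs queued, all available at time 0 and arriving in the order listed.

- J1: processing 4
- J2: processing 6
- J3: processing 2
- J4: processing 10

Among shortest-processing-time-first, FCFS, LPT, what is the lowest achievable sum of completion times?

SPT (increasing processing time): J3 J1 J2 J4.
J3: 0→2
J1: 2→6
J2: 6→12
J4: 12→22
Sum = 2+6+12+22 = 42.
FIFO (arrival order): J1 J2 J3 J4.
J1: 0→4
J2: 4→10
J3: 10→12
J4: 12→22
Sum = 4+10+12+22 = 48.
LPT (decreasing processing time): J4 J2 J1 J3.
J4: 0→10
J2: 10→16
J1: 16→20
J3: 20→22
Sum = 10+16+20+22 = 68.
SPT 42, FIFO 48, LPT 68 → minimum 42.

42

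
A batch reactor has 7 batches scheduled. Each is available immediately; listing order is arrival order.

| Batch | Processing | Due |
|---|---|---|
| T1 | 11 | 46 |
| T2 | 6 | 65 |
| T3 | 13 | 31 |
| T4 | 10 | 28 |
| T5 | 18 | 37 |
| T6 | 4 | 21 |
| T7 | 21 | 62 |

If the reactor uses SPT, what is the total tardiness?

59

SPT (increasing processing time): T6 T2 T4 T1 T3 T5 T7.
T6: 0→4, due 21, tardiness 0
T2: 4→10, due 65, tardiness 0
T4: 10→20, due 28, tardiness 0
T1: 20→31, due 46, tardiness 0
T3: 31→44, due 31, tardiness 13
T5: 44→62, due 37, tardiness 25
T7: 62→83, due 62, tardiness 21
Sum = 0+0+0+0+13+25+21 = 59.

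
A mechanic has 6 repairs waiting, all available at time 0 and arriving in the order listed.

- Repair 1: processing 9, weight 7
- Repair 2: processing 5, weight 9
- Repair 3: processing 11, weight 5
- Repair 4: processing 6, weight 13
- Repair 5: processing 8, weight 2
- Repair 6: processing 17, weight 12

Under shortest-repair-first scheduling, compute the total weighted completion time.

1289

SPT (increasing processing time): Repair 2 Repair 4 Repair 5 Repair 1 Repair 3 Repair 6.
Repair 2: finishes 5, weight 9, w·C = 45
Repair 4: finishes 11, weight 13, w·C = 143
Repair 5: finishes 19, weight 2, w·C = 38
Repair 1: finishes 28, weight 7, w·C = 196
Repair 3: finishes 39, weight 5, w·C = 195
Repair 6: finishes 56, weight 12, w·C = 672
Sum = 45+143+38+196+195+672 = 1289.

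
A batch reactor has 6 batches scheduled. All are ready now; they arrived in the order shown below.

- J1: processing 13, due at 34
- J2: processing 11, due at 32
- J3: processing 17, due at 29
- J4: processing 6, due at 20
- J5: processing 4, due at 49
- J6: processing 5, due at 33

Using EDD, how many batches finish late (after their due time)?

4

EDD (increasing due date): J4 J3 J2 J6 J1 J5.
J4: 0→6, due 20, tardiness 0
J3: 6→23, due 29, tardiness 0
J2: 23→34, due 32, tardiness 2
J6: 34→39, due 33, tardiness 6
J1: 39→52, due 34, tardiness 18
J5: 52→56, due 49, tardiness 7
Late batches: 4.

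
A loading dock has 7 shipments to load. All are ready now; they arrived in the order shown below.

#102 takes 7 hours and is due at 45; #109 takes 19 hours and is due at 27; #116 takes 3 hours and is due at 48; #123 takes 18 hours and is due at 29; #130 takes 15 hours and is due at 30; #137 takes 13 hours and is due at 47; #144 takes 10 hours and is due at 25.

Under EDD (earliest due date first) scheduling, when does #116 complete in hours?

85

EDD (increasing due date): #144 #109 #123 #130 #102 #137 #116.
#144: 0→10
#109: 10→29
#123: 29→47
#130: 47→62
#102: 62→69
#137: 69→82
#116: 82→85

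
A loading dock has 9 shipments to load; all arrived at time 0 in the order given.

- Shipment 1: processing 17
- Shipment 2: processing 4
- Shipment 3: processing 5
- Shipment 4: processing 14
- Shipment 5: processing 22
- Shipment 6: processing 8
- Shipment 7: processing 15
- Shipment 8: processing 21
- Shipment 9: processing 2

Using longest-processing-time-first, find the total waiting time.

594

LPT (decreasing processing time): Shipment 5 Shipment 8 Shipment 1 Shipment 7 Shipment 4 Shipment 6 Shipment 3 Shipment 2 Shipment 9.
Shipment 5: waits 0, runs 0→22
Shipment 8: waits 22, runs 22→43
Shipment 1: waits 43, runs 43→60
Shipment 7: waits 60, runs 60→75
Shipment 4: waits 75, runs 75→89
Shipment 6: waits 89, runs 89→97
Shipment 3: waits 97, runs 97→102
Shipment 2: waits 102, runs 102→106
Shipment 9: waits 106, runs 106→108
Sum = 0+22+43+60+75+89+97+102+106 = 594.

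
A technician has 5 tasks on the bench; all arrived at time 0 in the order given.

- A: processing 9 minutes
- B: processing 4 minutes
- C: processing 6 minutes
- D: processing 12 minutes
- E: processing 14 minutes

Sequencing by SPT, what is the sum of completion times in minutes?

109

SPT (increasing processing time): B C A D E.
B: 0→4
C: 4→10
A: 10→19
D: 19→31
E: 31→45
Sum = 4+10+19+31+45 = 109.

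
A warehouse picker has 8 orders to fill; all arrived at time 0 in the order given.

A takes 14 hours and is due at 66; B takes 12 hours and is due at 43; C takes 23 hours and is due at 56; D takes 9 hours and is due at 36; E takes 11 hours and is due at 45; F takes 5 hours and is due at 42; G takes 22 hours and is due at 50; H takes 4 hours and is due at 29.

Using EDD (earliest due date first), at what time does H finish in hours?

EDD (increasing due date): H D F B E G C A.
H: 0→4

4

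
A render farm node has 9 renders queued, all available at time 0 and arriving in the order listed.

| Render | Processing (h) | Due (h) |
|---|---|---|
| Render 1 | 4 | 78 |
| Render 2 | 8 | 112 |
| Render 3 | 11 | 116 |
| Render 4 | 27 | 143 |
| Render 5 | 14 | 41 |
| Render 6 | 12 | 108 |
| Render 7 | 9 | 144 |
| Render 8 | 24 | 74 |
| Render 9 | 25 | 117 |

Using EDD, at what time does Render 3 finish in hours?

73

EDD (increasing due date): Render 5 Render 8 Render 1 Render 6 Render 2 Render 3 Render 9 Render 4 Render 7.
Render 5: 0→14
Render 8: 14→38
Render 1: 38→42
Render 6: 42→54
Render 2: 54→62
Render 3: 62→73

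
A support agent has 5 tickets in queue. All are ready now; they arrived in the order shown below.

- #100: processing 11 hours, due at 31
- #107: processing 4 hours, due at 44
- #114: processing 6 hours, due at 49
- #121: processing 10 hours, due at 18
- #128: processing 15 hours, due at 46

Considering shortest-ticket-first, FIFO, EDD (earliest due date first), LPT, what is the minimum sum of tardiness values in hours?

0

SPT (increasing processing time): #107 #114 #121 #100 #128.
#107: 0→4, due 44, tardiness 0
#114: 4→10, due 49, tardiness 0
#121: 10→20, due 18, tardiness 2
#100: 20→31, due 31, tardiness 0
#128: 31→46, due 46, tardiness 0
Sum = 0+0+2+0+0 = 2.
FIFO (arrival order): #100 #107 #114 #121 #128.
#100: 0→11, due 31, tardiness 0
#107: 11→15, due 44, tardiness 0
#114: 15→21, due 49, tardiness 0
#121: 21→31, due 18, tardiness 13
#128: 31→46, due 46, tardiness 0
Sum = 0+0+0+13+0 = 13.
EDD (increasing due date): #121 #100 #107 #128 #114.
#121: 0→10, due 18, tardiness 0
#100: 10→21, due 31, tardiness 0
#107: 21→25, due 44, tardiness 0
#128: 25→40, due 46, tardiness 0
#114: 40→46, due 49, tardiness 0
Sum = 0+0+0+0+0 = 0.
LPT (decreasing processing time): #128 #100 #121 #114 #107.
#128: 0→15, due 46, tardiness 0
#100: 15→26, due 31, tardiness 0
#121: 26→36, due 18, tardiness 18
#114: 36→42, due 49, tardiness 0
#107: 42→46, due 44, tardiness 2
Sum = 0+0+18+0+2 = 20.
SPT 2, FIFO 13, EDD 0, LPT 20 → minimum 0.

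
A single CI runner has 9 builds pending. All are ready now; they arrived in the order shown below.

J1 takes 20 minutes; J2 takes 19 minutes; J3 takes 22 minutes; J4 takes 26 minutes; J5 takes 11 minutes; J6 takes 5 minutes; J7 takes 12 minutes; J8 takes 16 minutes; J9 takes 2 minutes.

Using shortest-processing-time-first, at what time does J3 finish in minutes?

107

SPT (increasing processing time): J9 J6 J5 J7 J8 J2 J1 J3 J4.
J9: 0→2
J6: 2→7
J5: 7→18
J7: 18→30
J8: 30→46
J2: 46→65
J1: 65→85
J3: 85→107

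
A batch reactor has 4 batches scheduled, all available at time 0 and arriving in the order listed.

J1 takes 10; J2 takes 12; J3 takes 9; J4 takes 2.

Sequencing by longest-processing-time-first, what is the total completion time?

LPT (decreasing processing time): J2 J1 J3 J4.
J2: 0→12
J1: 12→22
J3: 22→31
J4: 31→33
Sum = 12+22+31+33 = 98.

98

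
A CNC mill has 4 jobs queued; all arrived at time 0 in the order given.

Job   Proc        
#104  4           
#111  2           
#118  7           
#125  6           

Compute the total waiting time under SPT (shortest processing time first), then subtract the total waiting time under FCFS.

-3

SPT (increasing processing time): #111 #104 #125 #118.
#111: waits 0, runs 0→2
#104: waits 2, runs 2→6
#125: waits 6, runs 6→12
#118: waits 12, runs 12→19
Sum = 0+2+6+12 = 20.
FIFO (arrival order): #104 #111 #118 #125.
#104: waits 0, runs 0→4
#111: waits 4, runs 4→6
#118: waits 6, runs 6→13
#125: waits 13, runs 13→19
Sum = 0+4+6+13 = 23.
Difference = 20 − 23 = -3.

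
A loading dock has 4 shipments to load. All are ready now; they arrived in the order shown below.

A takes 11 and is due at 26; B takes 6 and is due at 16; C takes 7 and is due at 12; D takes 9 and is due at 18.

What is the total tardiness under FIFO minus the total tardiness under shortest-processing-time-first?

FIFO (arrival order): A B C D.
A: 0→11, due 26, tardiness 0
B: 11→17, due 16, tardiness 1
C: 17→24, due 12, tardiness 12
D: 24→33, due 18, tardiness 15
Sum = 0+1+12+15 = 28.
SPT (increasing processing time): B C D A.
B: 0→6, due 16, tardiness 0
C: 6→13, due 12, tardiness 1
D: 13→22, due 18, tardiness 4
A: 22→33, due 26, tardiness 7
Sum = 0+1+4+7 = 12.
Difference = 28 − 12 = 16.

16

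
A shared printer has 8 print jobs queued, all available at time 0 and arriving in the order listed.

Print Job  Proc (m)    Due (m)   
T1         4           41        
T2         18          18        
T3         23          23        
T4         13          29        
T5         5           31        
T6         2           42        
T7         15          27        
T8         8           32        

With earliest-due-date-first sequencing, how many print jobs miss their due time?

7

EDD (increasing due date): T2 T3 T7 T4 T5 T8 T1 T6.
T2: 0→18, due 18, tardiness 0
T3: 18→41, due 23, tardiness 18
T7: 41→56, due 27, tardiness 29
T4: 56→69, due 29, tardiness 40
T5: 69→74, due 31, tardiness 43
T8: 74→82, due 32, tardiness 50
T1: 82→86, due 41, tardiness 45
T6: 86→88, due 42, tardiness 46
Late print jobs: 7.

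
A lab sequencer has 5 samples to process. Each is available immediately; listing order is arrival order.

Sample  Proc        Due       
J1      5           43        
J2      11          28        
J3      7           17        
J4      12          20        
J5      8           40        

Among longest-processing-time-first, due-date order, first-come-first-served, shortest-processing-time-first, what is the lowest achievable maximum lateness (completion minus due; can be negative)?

LPT (decreasing processing time): J4 J2 J5 J3 J1.
J4: 0→12, due 20, lateness -8
J2: 12→23, due 28, lateness -5
J5: 23→31, due 40, lateness -9
J3: 31→38, due 17, lateness 21
J1: 38→43, due 43, lateness 0
Maximum = 21.
EDD (increasing due date): J3 J4 J2 J5 J1.
J3: 0→7, due 17, lateness -10
J4: 7→19, due 20, lateness -1
J2: 19→30, due 28, lateness 2
J5: 30→38, due 40, lateness -2
J1: 38→43, due 43, lateness 0
Maximum = 2.
FIFO (arrival order): J1 J2 J3 J4 J5.
J1: 0→5, due 43, lateness -38
J2: 5→16, due 28, lateness -12
J3: 16→23, due 17, lateness 6
J4: 23→35, due 20, lateness 15
J5: 35→43, due 40, lateness 3
Maximum = 15.
SPT (increasing processing time): J1 J3 J5 J2 J4.
J1: 0→5, due 43, lateness -38
J3: 5→12, due 17, lateness -5
J5: 12→20, due 40, lateness -20
J2: 20→31, due 28, lateness 3
J4: 31→43, due 20, lateness 23
Maximum = 23.
LPT 21, EDD 2, FIFO 15, SPT 23 → minimum 2.

2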